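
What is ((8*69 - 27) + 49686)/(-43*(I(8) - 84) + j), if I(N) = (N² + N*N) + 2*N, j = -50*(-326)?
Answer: 7173/1960 ≈ 3.6597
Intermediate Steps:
j = 16300
I(N) = 2*N + 2*N² (I(N) = (N² + N²) + 2*N = 2*N² + 2*N = 2*N + 2*N²)
((8*69 - 27) + 49686)/(-43*(I(8) - 84) + j) = ((8*69 - 27) + 49686)/(-43*(2*8*(1 + 8) - 84) + 16300) = ((552 - 27) + 49686)/(-43*(2*8*9 - 84) + 16300) = (525 + 49686)/(-43*(144 - 84) + 16300) = 50211/(-43*60 + 16300) = 50211/(-2580 + 16300) = 50211/13720 = 50211*(1/13720) = 7173/1960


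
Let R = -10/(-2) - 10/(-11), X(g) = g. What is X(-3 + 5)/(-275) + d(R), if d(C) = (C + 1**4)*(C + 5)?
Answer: 227978/3025 ≈ 75.365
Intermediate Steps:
R = 65/11 (R = -10*(-1/2) - 10*(-1/11) = 5 + 10/11 = 65/11 ≈ 5.9091)
d(C) = (1 + C)*(5 + C) (d(C) = (C + 1)*(5 + C) = (1 + C)*(5 + C))
X(-3 + 5)/(-275) + d(R) = (-3 + 5)/(-275) + (5 + (65/11)**2 + 6*(65/11)) = 2*(-1/275) + (5 + 4225/121 + 390/11) = -2/275 + 9120/121 = 227978/3025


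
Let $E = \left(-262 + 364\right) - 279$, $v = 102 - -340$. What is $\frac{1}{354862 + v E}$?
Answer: $\frac{1}{276628} \approx 3.615 \cdot 10^{-6}$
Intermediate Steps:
$v = 442$ ($v = 102 + 340 = 442$)
$E = -177$ ($E = 102 - 279 = -177$)
$\frac{1}{354862 + v E} = \frac{1}{354862 + 442 \left(-177\right)} = \frac{1}{354862 - 78234} = \frac{1}{276628}$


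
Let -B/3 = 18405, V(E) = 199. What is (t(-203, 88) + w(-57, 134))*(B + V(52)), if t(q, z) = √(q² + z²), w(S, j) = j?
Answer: -7372144 - 55016*√48953 ≈ -1.9545e+7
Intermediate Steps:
B = -55215 (B = -3*18405 = -55215)
(t(-203, 88) + w(-57, 134))*(B + V(52)) = (√((-203)² + 88²) + 134)*(-55215 + 199) = (√(41209 + 7744) + 134)*(-55016) = (√48953 + 134)*(-55016) = (134 + √48953)*(-55016) = -7372144 - 55016*√48953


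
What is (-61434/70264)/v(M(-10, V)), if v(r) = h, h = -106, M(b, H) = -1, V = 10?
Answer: 30717/3723992 ≈ 0.0082484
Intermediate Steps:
v(r) = -106
(-61434/70264)/v(M(-10, V)) = -61434/70264/(-106) = -61434*1/70264*(-1/106) = -30717/35132*(-1/106) = 30717/3723992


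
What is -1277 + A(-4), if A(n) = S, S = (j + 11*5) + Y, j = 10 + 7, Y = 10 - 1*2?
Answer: -1197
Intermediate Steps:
Y = 8 (Y = 10 - 2 = 8)
j = 17
S = 80 (S = (17 + 11*5) + 8 = (17 + 55) + 8 = 72 + 8 = 80)
A(n) = 80
-1277 + A(-4) = -1277 + 80 = -1197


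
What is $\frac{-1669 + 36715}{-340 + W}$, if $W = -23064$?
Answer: $- \frac{17523}{11702} \approx -1.4974$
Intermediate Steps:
$\frac{-1669 + 36715}{-340 + W} = \frac{-1669 + 36715}{-340 - 23064} = \frac{35046}{-23404} = 35046 \left(- \frac{1}{23404}\right) = - \frac{17523}{11702}$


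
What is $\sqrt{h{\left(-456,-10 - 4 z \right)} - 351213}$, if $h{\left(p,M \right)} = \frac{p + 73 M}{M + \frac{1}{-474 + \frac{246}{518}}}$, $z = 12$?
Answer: $\frac{113 i \sqrt{1391511630688503}}{7113553} \approx 592.56 i$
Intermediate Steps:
$h{\left(p,M \right)} = \frac{p + 73 M}{- \frac{259}{122643} + M}$ ($h{\left(p,M \right)} = \frac{p + 73 M}{M + \frac{1}{-474 + 246 \cdot \frac{1}{518}}} = \frac{p + 73 M}{M + \frac{1}{-474 + \frac{123}{259}}} = \frac{p + 73 M}{M + \frac{1}{- \frac{122643}{259}}} = \frac{p + 73 M}{M - \frac{259}{122643}} = \frac{p + 73 M}{- \frac{259}{122643} + M}$)
$\sqrt{h{\left(-456,-10 - 4 z \right)} - 351213} = \sqrt{\frac{122643 \left(-456 + 73 \left(-10 - 48\right)\right)}{-259 + 122643 \left(-10 - 48\right)} - 351213} = \sqrt{\frac{122643 \left(-456 + 73 \left(-58\right)\right)}{-259 + 122643 \left(-58\right)} - 351213} = \sqrt{\frac{122643 \left(-456 - 4234\right)}{-259 - 7113294} - 351213} = \sqrt{122643 \frac{1}{-7113553} \left(-4690\right) - 351213} = \sqrt{122643 \left(- \frac{1}{7113553}\right) \left(-4690\right) - 351213} = \sqrt{\frac{575195670}{7113553} - 351213} = \sqrt{- \frac{2497797094119}{7113553}} = \frac{113 i \sqrt{1391511630688503}}{7113553}$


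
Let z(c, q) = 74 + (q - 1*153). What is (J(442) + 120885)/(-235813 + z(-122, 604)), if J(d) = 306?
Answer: -121191/235288 ≈ -0.51507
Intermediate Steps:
z(c, q) = -79 + q (z(c, q) = 74 + (q - 153) = 74 + (-153 + q) = -79 + q)
(J(442) + 120885)/(-235813 + z(-122, 604)) = (306 + 120885)/(-235813 + (-79 + 604)) = 121191/(-235813 + 525) = 121191/(-235288) = 121191*(-1/235288) = -121191/235288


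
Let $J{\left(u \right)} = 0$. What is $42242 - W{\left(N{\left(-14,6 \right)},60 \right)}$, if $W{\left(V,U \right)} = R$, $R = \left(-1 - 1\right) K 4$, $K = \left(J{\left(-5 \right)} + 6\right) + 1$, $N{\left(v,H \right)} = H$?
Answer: $42298$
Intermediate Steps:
$K = 7$ ($K = \left(0 + 6\right) + 1 = 6 + 1 = 7$)
$R = -56$ ($R = \left(-1 - 1\right) 7 \cdot 4 = \left(-2\right) 7 \cdot 4 = \left(-14\right) 4 = -56$)
$W{\left(V,U \right)} = -56$
$42242 - W{\left(N{\left(-14,6 \right)},60 \right)} = 42242 - -56 = 42242 + 56 = 42298$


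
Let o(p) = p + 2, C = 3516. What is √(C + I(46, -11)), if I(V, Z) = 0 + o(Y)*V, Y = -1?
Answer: √3562 ≈ 59.682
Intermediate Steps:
o(p) = 2 + p
I(V, Z) = V (I(V, Z) = 0 + (2 - 1)*V = 0 + 1*V = 0 + V = V)
√(C + I(46, -11)) = √(3516 + 46) = √3562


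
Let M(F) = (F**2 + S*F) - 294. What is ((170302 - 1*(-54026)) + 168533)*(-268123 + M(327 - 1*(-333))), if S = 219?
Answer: 122463809503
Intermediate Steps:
M(F) = -294 + F**2 + 219*F (M(F) = (F**2 + 219*F) - 294 = -294 + F**2 + 219*F)
((170302 - 1*(-54026)) + 168533)*(-268123 + M(327 - 1*(-333))) = ((170302 - 1*(-54026)) + 168533)*(-268123 + (-294 + (327 - 1*(-333))**2 + 219*(327 - 1*(-333)))) = ((170302 + 54026) + 168533)*(-268123 + (-294 + (327 + 333)**2 + 219*(327 + 333))) = (224328 + 168533)*(-268123 + (-294 + 660**2 + 219*660)) = 392861*(-268123 + (-294 + 435600 + 144540)) = 392861*(-268123 + 579846) = 392861*311723 = 122463809503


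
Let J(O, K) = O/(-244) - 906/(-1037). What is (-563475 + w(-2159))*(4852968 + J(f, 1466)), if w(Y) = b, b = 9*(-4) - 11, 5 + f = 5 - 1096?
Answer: -2835943275364360/1037 ≈ -2.7348e+12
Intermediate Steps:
f = -1096 (f = -5 + (5 - 1096) = -5 - 1091 = -1096)
b = -47 (b = -36 - 11 = -47)
w(Y) = -47
J(O, K) = 906/1037 - O/244 (J(O, K) = O*(-1/244) - 906*(-1/1037) = -O/244 + 906/1037 = 906/1037 - O/244)
(-563475 + w(-2159))*(4852968 + J(f, 1466)) = (-563475 - 47)*(4852968 + (906/1037 - 1/244*(-1096))) = -563522*(4852968 + (906/1037 + 274/61)) = -563522*(4852968 + 5564/1037) = -563522*5032533380/1037 = -2835943275364360/1037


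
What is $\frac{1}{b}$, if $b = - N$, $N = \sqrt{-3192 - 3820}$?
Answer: $\frac{i \sqrt{1753}}{3506} \approx 0.011942 i$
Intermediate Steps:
$N = 2 i \sqrt{1753}$ ($N = \sqrt{-7012} = 2 i \sqrt{1753} \approx 83.738 i$)
$b = - 2 i \sqrt{1753} \approx - 83.738 i$
$\frac{1}{b} = \frac{1}{\left(-2\right) i \sqrt{1753}} = \frac{i \sqrt{1753}}{3506}$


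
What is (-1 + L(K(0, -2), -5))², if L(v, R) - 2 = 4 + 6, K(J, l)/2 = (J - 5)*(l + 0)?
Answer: 121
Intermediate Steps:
K(J, l) = 2*l*(-5 + J) (K(J, l) = 2*((J - 5)*(l + 0)) = 2*((-5 + J)*l) = 2*(l*(-5 + J)) = 2*l*(-5 + J))
L(v, R) = 12 (L(v, R) = 2 + (4 + 6) = 2 + 10 = 12)
(-1 + L(K(0, -2), -5))² = (-1 + 12)² = 11² = 121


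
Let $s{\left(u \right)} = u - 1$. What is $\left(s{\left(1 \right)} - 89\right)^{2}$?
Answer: $7921$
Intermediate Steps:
$s{\left(u \right)} = -1 + u$
$\left(s{\left(1 \right)} - 89\right)^{2} = \left(\left(-1 + 1\right) - 89\right)^{2} = \left(0 - 89\right)^{2} = \left(-89\right)^{2} = 7921$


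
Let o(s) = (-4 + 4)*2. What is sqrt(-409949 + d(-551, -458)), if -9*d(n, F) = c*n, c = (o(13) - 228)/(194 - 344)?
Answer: I*sqrt(92217587)/15 ≈ 640.2*I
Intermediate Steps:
o(s) = 0 (o(s) = 0*2 = 0)
c = 38/25 (c = (0 - 228)/(194 - 344) = -228/(-150) = -228*(-1/150) = 38/25 ≈ 1.5200)
d(n, F) = -38*n/225
sqrt(-409949 + d(-551, -458)) = sqrt(-409949 - 38/225*(-551)) = sqrt(-409949 + 20938/225) = sqrt(-92217587/225) = I*sqrt(92217587)/15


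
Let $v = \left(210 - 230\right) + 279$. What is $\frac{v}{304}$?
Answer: $\frac{259}{304} \approx 0.85197$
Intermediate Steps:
$v = 259$ ($v = \left(210 - 230\right) + 279 = -20 + 279 = 259$)
$\frac{v}{304} = \frac{259}{304}$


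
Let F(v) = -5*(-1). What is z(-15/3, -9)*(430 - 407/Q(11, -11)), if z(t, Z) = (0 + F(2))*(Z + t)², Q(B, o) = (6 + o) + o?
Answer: 1785315/4 ≈ 4.4633e+5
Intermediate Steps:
F(v) = 5
Q(B, o) = 6 + 2*o
z(t, Z) = 5*(Z + t)² (z(t, Z) = (0 + 5)*(Z + t)² = 5*(Z + t)²)
z(-15/3, -9)*(430 - 407/Q(11, -11)) = (5*(-9 - 15/3)²)*(430 - 407/(6 + 2*(-11))) = (5*(-9 - 15*⅓)²)*(430 - 407/(6 - 22)) = (5*(-9 - 5)²)*(430 - 407/(-16)) = (5*(-14)²)*(430 - 407*(-1/16)) = (5*196)*(430 + 407/16) = 980*(7287/16) = 1785315/4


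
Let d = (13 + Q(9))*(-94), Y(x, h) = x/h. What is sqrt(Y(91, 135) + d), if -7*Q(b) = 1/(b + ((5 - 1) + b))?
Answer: I*sqrt(14656185390)/3465 ≈ 34.939*I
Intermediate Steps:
Q(b) = -1/(7*(4 + 2*b)) (Q(b) = -1/(7*(b + ((5 - 1) + b))) = -1/(7*(b + (4 + b))) = -1/(7*(4 + 2*b)))
d = -94047/77 (d = (13 - 1/(28 + 14*9))*(-94) = (13 - 1/(28 + 126))*(-94) = (13 - 1/154)*(-94) = (2001/154)*(-94) = -94047/77 ≈ -1221.4)
sqrt(Y(91, 135) + d) = sqrt(91/135 - 94047/77) = sqrt(-12689338/10395) = I*sqrt(14656185390)/3465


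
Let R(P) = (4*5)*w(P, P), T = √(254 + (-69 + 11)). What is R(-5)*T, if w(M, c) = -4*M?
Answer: 5600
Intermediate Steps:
T = 14 (T = √(254 - 58) = √196 = 14)
R(P) = -80*P (R(P) = (4*5)*(-4*P) = 20*(-4*P) = -80*P)
R(-5)*T = -80*(-5)*14 = 400*14 = 5600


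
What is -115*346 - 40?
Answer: -39830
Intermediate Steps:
-115*346 - 40 = -39790 - 40 = -39830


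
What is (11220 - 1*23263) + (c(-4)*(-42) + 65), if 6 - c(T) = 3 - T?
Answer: -11936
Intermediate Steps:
c(T) = 3 + T (c(T) = 6 - (3 - T) = 6 + (-3 + T) = 3 + T)
(11220 - 1*23263) + (c(-4)*(-42) + 65) = (11220 - 1*23263) + ((3 - 4)*(-42) + 65) = (11220 - 23263) + (-1*(-42) + 65) = -12043 + (42 + 65) = -12043 + 107 = -11936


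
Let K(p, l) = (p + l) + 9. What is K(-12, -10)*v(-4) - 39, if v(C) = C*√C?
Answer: -39 + 104*I ≈ -39.0 + 104.0*I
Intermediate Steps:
v(C) = C^(3/2)
K(p, l) = 9 + l + p (K(p, l) = (l + p) + 9 = 9 + l + p)
K(-12, -10)*v(-4) - 39 = (9 - 10 - 12)*(-4)^(3/2) - 39 = -(-104)*I - 39 = 104*I - 39 = -39 + 104*I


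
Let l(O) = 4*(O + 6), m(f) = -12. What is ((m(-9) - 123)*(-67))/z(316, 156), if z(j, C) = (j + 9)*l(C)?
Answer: 67/1560 ≈ 0.042949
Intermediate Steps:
l(O) = 24 + 4*O (l(O) = 4*(6 + O) = 24 + 4*O)
z(j, C) = (9 + j)*(24 + 4*C) (z(j, C) = (j + 9)*(24 + 4*C) = (9 + j)*(24 + 4*C))
((m(-9) - 123)*(-67))/z(316, 156) = ((-12 - 123)*(-67))/((4*(6 + 156)*(9 + 316))) = (-135*(-67))/((4*162*325)) = 9045/210600 = 9045*(1/210600) = 67/1560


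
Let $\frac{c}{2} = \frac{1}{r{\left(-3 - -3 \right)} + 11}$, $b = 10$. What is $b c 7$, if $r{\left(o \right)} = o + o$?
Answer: $\frac{140}{11} \approx 12.727$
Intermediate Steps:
$r{\left(o \right)} = 2 o$
$c = \frac{2}{11}$ ($c = \frac{2}{2 \left(-3 - -3\right) + 11} = \frac{2}{2 \left(-3 + 3\right) + 11} = \frac{2}{2 \cdot 0 + 11} = \frac{2}{0 + 11} = \frac{2}{11} \approx 0.18182$)
$b c 7 = 10 \cdot \frac{2}{11} \cdot 7 = \frac{20}{11} \cdot 7 = \frac{140}{11}$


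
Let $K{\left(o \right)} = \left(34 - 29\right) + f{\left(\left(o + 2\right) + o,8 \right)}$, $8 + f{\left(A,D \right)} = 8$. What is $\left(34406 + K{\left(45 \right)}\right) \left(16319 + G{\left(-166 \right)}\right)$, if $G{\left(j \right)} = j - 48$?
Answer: $554189155$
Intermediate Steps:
$G{\left(j \right)} = -48 + j$
$f{\left(A,D \right)} = 0$ ($f{\left(A,D \right)} = -8 + 8 = 0$)
$K{\left(o \right)} = 5$ ($K{\left(o \right)} = \left(34 - 29\right) + 0 = 5 + 0 = 5$)
$\left(34406 + K{\left(45 \right)}\right) \left(16319 + G{\left(-166 \right)}\right) = \left(34406 + 5\right) \left(16319 - 214\right) = 34411 \left(16319 - 214\right) = 34411 \cdot 16105 = 554189155$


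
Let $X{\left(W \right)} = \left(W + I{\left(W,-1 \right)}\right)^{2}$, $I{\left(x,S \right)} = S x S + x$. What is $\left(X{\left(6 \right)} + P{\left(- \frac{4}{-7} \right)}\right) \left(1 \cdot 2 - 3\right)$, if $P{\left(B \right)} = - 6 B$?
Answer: $- \frac{2244}{7} \approx -320.57$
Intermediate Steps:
$I{\left(x,S \right)} = x + x S^{2}$ ($I{\left(x,S \right)} = x S^{2} + x = x + x S^{2}$)
$X{\left(W \right)} = 9 W^{2}$ ($X{\left(W \right)} = \left(W + W \left(1 + \left(-1\right)^{2}\right)\right)^{2} = \left(W + W \left(1 + 1\right)\right)^{2} = \left(W + W 2\right)^{2} = \left(W + 2 W\right)^{2} = \left(3 W\right)^{2} = 9 W^{2}$)
$\left(X{\left(6 \right)} + P{\left(- \frac{4}{-7} \right)}\right) \left(1 \cdot 2 - 3\right) = \left(9 \cdot 6^{2} - 6 \left(- \frac{4}{-7}\right)\right) \left(1 \cdot 2 - 3\right) = \left(9 \cdot 36 - 6 \left(\left(-4\right) \left(- \frac{1}{7}\right)\right)\right) \left(2 - 3\right) = \left(324 - \frac{24}{7}\right) \left(-1\right) = \frac{2244}{7} \left(-1\right) = - \frac{2244}{7}$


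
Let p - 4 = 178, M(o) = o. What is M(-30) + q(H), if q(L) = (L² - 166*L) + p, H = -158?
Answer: 51344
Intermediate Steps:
p = 182 (p = 4 + 178 = 182)
q(L) = 182 + L² - 166*L (q(L) = (L² - 166*L) + 182 = 182 + L² - 166*L)
M(-30) + q(H) = -30 + (182 + (-158)² - 166*(-158)) = -30 + (182 + 24964 + 26228) = -30 + 51374 = 51344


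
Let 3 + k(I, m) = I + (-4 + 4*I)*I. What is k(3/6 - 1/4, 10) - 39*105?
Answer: -8197/2 ≈ -4098.5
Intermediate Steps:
k(I, m) = -3 + I + I*(-4 + 4*I) (k(I, m) = -3 + (I + (-4 + 4*I)*I) = -3 + (I + I*(-4 + 4*I)) = -3 + I + I*(-4 + 4*I))
k(3/6 - 1/4, 10) - 39*105 = (-3 - 3*(3/6 - 1/4) + 4*(3/6 - 1/4)²) - 39*105 = (-3 - 3*(3*(⅙) - 1*¼) + 4*(3*(⅙) - 1*¼)²) - 4095 = (-3 - 3*(½ - ¼) + 4*(½ - ¼)²) - 4095 = (-3 - 3*¼ + 4*(¼)²) - 4095 = (-3 - ¾ + 4*(1/16)) - 4095 = (-3 - ¾ + ¼) - 4095 = -7/2 - 4095 = -8197/2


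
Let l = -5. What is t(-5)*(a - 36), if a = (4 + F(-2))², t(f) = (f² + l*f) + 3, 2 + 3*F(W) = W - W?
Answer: -11872/9 ≈ -1319.1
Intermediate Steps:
F(W) = -⅔ (F(W) = -⅔ + (W - W)/3 = -⅔ + (⅓)*0 = -⅔ + 0 = -⅔)
t(f) = 3 + f² - 5*f (t(f) = (f² - 5*f) + 3 = 3 + f² - 5*f)
a = 100/9 (a = (4 - ⅔)² = (10/3)² = 100/9 ≈ 11.111)
t(-5)*(a - 36) = (3 + (-5)² - 5*(-5))*(100/9 - 36) = (3 + 25 + 25)*(-224/9) = 53*(-224/9) = -11872/9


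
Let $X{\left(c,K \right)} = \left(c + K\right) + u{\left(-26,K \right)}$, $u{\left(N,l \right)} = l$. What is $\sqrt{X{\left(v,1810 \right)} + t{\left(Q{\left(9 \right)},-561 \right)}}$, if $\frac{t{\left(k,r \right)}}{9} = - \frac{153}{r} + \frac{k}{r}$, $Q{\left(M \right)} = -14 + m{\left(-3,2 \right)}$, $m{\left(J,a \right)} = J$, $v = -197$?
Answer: $\frac{3 \sqrt{46057}}{11} \approx 58.53$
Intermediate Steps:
$Q{\left(M \right)} = -17$ ($Q{\left(M \right)} = -14 - 3 = -17$)
$t{\left(k,r \right)} = - \frac{1377}{r} + \frac{9 k}{r}$ ($t{\left(k,r \right)} = 9 \left(- \frac{153}{r} + \frac{k}{r}\right) = - \frac{1377}{r} + \frac{9 k}{r}$)
$X{\left(c,K \right)} = c + 2 K$ ($X{\left(c,K \right)} = \left(c + K\right) + K = \left(K + c\right) + K = c + 2 K$)
$\sqrt{X{\left(v,1810 \right)} + t{\left(Q{\left(9 \right)},-561 \right)}} = \sqrt{\left(-197 + 2 \cdot 1810\right) + \frac{9 \left(-153 - 17\right)}{-561}} = \sqrt{\left(-197 + 3620\right) + 9 \left(- \frac{1}{561}\right) \left(-170\right)} = \sqrt{3423 + \frac{30}{11}} = \sqrt{\frac{37683}{11}} = \frac{3 \sqrt{46057}}{11}$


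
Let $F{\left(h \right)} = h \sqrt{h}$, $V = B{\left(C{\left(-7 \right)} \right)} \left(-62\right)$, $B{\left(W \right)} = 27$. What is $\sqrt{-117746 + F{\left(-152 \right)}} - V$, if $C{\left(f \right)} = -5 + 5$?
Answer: $1674 + \sqrt{-117746 - 304 i \sqrt{38}} \approx 1676.7 - 343.15 i$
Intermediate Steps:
$C{\left(f \right)} = 0$
$V = -1674$ ($V = 27 \left(-62\right) = -1674$)
$F{\left(h \right)} = h^{\frac{3}{2}}$
$\sqrt{-117746 + F{\left(-152 \right)}} - V = \sqrt{-117746 + \left(-152\right)^{\frac{3}{2}}} - -1674 = \sqrt{-117746 - 304 i \sqrt{38}} + 1674 = 1674 + \sqrt{-117746 - 304 i \sqrt{38}}$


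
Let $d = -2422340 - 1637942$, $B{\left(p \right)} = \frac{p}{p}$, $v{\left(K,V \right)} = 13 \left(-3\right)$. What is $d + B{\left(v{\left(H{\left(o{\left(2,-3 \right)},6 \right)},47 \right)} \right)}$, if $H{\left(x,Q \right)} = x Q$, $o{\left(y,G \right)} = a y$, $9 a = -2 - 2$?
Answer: $-4060281$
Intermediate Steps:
$a = - \frac{4}{9}$ ($a = \frac{-2 - 2}{9} = \frac{1}{9} \left(-4\right) = - \frac{4}{9} \approx -0.44444$)
$o{\left(y,G \right)} = - \frac{4 y}{9}$
$H{\left(x,Q \right)} = Q x$
$v{\left(K,V \right)} = -39$
$B{\left(p \right)} = 1$
$d = -4060282$ ($d = -2422340 - 1637942 = -4060282$)
$d + B{\left(v{\left(H{\left(o{\left(2,-3 \right)},6 \right)},47 \right)} \right)} = -4060282 + 1 = -4060281$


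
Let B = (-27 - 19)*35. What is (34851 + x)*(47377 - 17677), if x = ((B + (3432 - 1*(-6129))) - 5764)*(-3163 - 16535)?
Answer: -1278426847500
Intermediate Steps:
B = -1610 (B = -46*35 = -1610)
x = -43079526 (x = ((-1610 + (3432 - 1*(-6129))) - 5764)*(-3163 - 16535) = ((-1610 + (3432 + 6129)) - 5764)*(-19698) = ((-1610 + 9561) - 5764)*(-19698) = (7951 - 5764)*(-19698) = 2187*(-19698) = -43079526)
(34851 + x)*(47377 - 17677) = (34851 - 43079526)*(47377 - 17677) = -43044675*29700 = -1278426847500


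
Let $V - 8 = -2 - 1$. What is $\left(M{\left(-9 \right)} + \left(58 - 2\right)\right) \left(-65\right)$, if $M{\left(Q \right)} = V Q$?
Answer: $-715$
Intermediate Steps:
$V = 5$ ($V = 8 - 3 = 5$)
$M{\left(Q \right)} = 5 Q$
$\left(M{\left(-9 \right)} + \left(58 - 2\right)\right) \left(-65\right) = \left(5 \left(-9\right) + \left(58 - 2\right)\right) \left(-65\right) = \left(-45 + 56\right) \left(-65\right) = 11 \left(-65\right) = -715$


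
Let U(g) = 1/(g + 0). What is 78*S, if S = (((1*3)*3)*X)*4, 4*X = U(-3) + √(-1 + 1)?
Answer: -234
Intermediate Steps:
U(g) = 1/g
X = -1/12 (X = (1/(-3) + √(-1 + 1))/4 = (-⅓ + √0)/4 = (-⅓ + 0)/4 = (¼)*(-⅓) = -1/12 ≈ -0.083333)
S = -3 (S = (((1*3)*3)*(-1/12))*4 = ((3*3)*(-1/12))*4 = (9*(-1/12))*4 = -¾*4 = -3)
78*S = 78*(-3) = -234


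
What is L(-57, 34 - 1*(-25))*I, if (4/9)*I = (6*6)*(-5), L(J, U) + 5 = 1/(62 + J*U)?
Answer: 6684930/3301 ≈ 2025.1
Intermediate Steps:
L(J, U) = -5 + 1/(62 + J*U)
I = -405 (I = 9*((6*6)*(-5))/4 = 9*(36*(-5))/4 = (9/4)*(-180) = -405)
L(-57, 34 - 1*(-25))*I = ((-309 - 5*(-57)*(34 - 1*(-25)))/(62 - 57*(34 - 1*(-25))))*(-405) = ((-309 - 5*(-57)*(34 + 25))/(62 - 57*(34 + 25)))*(-405) = ((-309 - 5*(-57)*59)/(62 - 57*59))*(-405) = ((-309 + 16815)/(62 - 3363))*(-405) = (16506/(-3301))*(-405) = -1/3301*16506*(-405) = -16506/3301*(-405) = 6684930/3301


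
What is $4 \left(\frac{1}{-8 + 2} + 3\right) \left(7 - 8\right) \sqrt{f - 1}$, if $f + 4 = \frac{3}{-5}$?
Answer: $- \frac{68 i \sqrt{35}}{15} \approx - 26.82 i$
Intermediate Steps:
$f = - \frac{23}{5}$ ($f = -4 + \frac{3}{-5} = -4 + 3 \left(- \frac{1}{5}\right) = -4 - \frac{3}{5} = - \frac{23}{5} \approx -4.6$)
$4 \left(\frac{1}{-8 + 2} + 3\right) \left(7 - 8\right) \sqrt{f - 1} = 4 \left(\frac{1}{-8 + 2} + 3\right) \left(7 - 8\right) \sqrt{- \frac{23}{5} - 1} = 4 \left(\frac{1}{-6} + 3\right) \left(-1\right) \sqrt{- \frac{28}{5}} = 4 \left(- \frac{1}{6} + 3\right) \left(-1\right) \frac{2 i \sqrt{35}}{5} = 4 \cdot \frac{17}{6} \left(-1\right) \frac{2 i \sqrt{35}}{5} = 4 \left(- \frac{17}{6}\right) \frac{2 i \sqrt{35}}{5} = - \frac{34 \frac{2 i \sqrt{35}}{5}}{3} = - \frac{68 i \sqrt{35}}{15}$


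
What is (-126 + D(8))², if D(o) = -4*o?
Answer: 24964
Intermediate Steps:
(-126 + D(8))² = (-126 - 4*8)² = (-126 - 32)² = (-158)² = 24964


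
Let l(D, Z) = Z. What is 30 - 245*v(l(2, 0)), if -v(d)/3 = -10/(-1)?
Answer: 7380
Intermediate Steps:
v(d) = -30 (v(d) = -(-30)/(-1) = -(-30)*(-1) = -3*10 = -30)
30 - 245*v(l(2, 0)) = 30 - 245*(-30) = 30 + 7350 = 7380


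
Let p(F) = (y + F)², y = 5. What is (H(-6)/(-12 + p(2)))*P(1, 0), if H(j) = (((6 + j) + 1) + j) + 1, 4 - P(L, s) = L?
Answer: -12/37 ≈ -0.32432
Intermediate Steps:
P(L, s) = 4 - L
p(F) = (5 + F)²
H(j) = 8 + 2*j (H(j) = ((7 + j) + j) + 1 = (7 + 2*j) + 1 = 8 + 2*j)
(H(-6)/(-12 + p(2)))*P(1, 0) = ((8 + 2*(-6))/(-12 + (5 + 2)²))*(4 - 1*1) = ((8 - 12)/(-12 + 7²))*(4 - 1) = -4/(-12 + 49)*3 = -4/37*3 = -12/37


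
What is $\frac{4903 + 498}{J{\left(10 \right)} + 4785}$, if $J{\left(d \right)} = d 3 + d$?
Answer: $\frac{5401}{4825} \approx 1.1194$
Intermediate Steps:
$J{\left(d \right)} = 4 d$ ($J{\left(d \right)} = 3 d + d = 4 d$)
$\frac{4903 + 498}{J{\left(10 \right)} + 4785} = \frac{4903 + 498}{4 \cdot 10 + 4785} = \frac{5401}{40 + 4785} = \frac{5401}{4825}$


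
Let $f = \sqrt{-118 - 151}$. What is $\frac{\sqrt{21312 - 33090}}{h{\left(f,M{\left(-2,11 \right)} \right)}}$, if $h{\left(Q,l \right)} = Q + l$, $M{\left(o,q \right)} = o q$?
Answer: $\frac{\sqrt{11778}}{\sqrt{269} + 22 i} \approx 2.3638 - 3.1708 i$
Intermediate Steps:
$f = i \sqrt{269}$ ($f = \sqrt{-269} = i \sqrt{269} \approx 16.401 i$)
$\frac{\sqrt{21312 - 33090}}{h{\left(f,M{\left(-2,11 \right)} \right)}} = \frac{\sqrt{21312 - 33090}}{i \sqrt{269} - 22} = \frac{\sqrt{-11778}}{i \sqrt{269} - 22} = \frac{i \sqrt{11778}}{-22 + i \sqrt{269}}$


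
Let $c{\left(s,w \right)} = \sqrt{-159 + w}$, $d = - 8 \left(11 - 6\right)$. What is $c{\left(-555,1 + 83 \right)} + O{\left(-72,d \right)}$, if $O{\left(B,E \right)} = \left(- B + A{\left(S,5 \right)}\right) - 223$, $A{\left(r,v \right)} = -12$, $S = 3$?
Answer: $-163 + 5 i \sqrt{3} \approx -163.0 + 8.6602 i$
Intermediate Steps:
$d = -40$ ($d = \left(-8\right) 5 = -40$)
$O{\left(B,E \right)} = -235 - B$ ($O{\left(B,E \right)} = \left(- B - 12\right) - 223 = \left(-12 - B\right) - 223 = -235 - B$)
$c{\left(-555,1 + 83 \right)} + O{\left(-72,d \right)} = \sqrt{-159 + \left(1 + 83\right)} - 163 = \sqrt{-159 + 84} + \left(-235 + 72\right) = \sqrt{-75} - 163 = 5 i \sqrt{3} - 163 = -163 + 5 i \sqrt{3}$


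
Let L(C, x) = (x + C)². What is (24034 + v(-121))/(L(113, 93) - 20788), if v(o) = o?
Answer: 7971/7216 ≈ 1.1046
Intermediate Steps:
L(C, x) = (C + x)²
(24034 + v(-121))/(L(113, 93) - 20788) = (24034 - 121)/((113 + 93)² - 20788) = 23913/(206² - 20788) = 23913/(42436 - 20788) = 23913/21648 = 23913*(1/21648) = 7971/7216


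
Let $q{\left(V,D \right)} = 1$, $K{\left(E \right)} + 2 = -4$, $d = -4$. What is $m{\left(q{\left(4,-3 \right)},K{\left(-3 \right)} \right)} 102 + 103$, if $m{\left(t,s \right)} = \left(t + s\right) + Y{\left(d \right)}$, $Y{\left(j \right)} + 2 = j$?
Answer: $-1019$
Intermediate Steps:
$K{\left(E \right)} = -6$ ($K{\left(E \right)} = -2 - 4 = -6$)
$Y{\left(j \right)} = -2 + j$
$m{\left(t,s \right)} = -6 + s + t$ ($m{\left(t,s \right)} = \left(t + s\right) - 6 = \left(s + t\right) - 6 = -6 + s + t$)
$m{\left(q{\left(4,-3 \right)},K{\left(-3 \right)} \right)} 102 + 103 = \left(-6 - 6 + 1\right) 102 + 103 = \left(-11\right) 102 + 103 = -1122 + 103 = -1019$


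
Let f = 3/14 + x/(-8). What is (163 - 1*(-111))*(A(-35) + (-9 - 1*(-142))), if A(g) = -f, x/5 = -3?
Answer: 1004347/28 ≈ 35870.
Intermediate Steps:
x = -15 (x = 5*(-3) = -15)
f = 117/56 (f = 3/14 - 15/(-8) = 3*(1/14) - 15*(-1/8) = 3/14 + 15/8 = 117/56 ≈ 2.0893)
A(g) = -117/56 (A(g) = -1*117/56 = -117/56)
(163 - 1*(-111))*(A(-35) + (-9 - 1*(-142))) = (163 - 1*(-111))*(-117/56 + (-9 - 1*(-142))) = (163 + 111)*(-117/56 + (-9 + 142)) = 274*(-117/56 + 133) = 274*(7331/56) = 1004347/28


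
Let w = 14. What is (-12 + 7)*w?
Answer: -70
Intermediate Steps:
(-12 + 7)*w = (-12 + 7)*14 = -5*14 = -70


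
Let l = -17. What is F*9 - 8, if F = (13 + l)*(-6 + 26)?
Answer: -728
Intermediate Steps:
F = -80 (F = (13 - 17)*(-6 + 26) = -4*20 = -80)
F*9 - 8 = -80*9 - 8 = -720 - 8 = -728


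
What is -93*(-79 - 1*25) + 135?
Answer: 9807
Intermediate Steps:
-93*(-79 - 1*25) + 135 = -93*(-79 - 25) + 135 = -93*(-104) + 135 = 9672 + 135 = 9807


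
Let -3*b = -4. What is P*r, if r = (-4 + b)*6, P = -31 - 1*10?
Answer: 656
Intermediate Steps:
P = -41 (P = -31 - 10 = -41)
b = 4/3 (b = -⅓*(-4) = 4/3 ≈ 1.3333)
r = -16 (r = (-4 + 4/3)*6 = -8/3*6 = -16)
P*r = -41*(-16) = 656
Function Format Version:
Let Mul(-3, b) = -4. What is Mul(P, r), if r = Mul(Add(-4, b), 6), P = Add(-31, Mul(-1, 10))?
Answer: 656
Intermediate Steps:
P = -41 (P = Add(-31, -10) = -41)
b = Rational(4, 3) (b = Mul(Rational(-1, 3), -4) = Rational(4, 3) ≈ 1.3333)
r = -16 (r = Mul(Add(-4, Rational(4, 3)), 6) = Mul(Rational(-8, 3), 6) = -16)
Mul(P, r) = Mul(-41, -16) = 656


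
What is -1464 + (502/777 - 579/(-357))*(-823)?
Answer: -43992587/13209 ≈ -3330.5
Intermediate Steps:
-1464 + (502/777 - 579/(-357))*(-823) = -1464 + (502*(1/777) - 579*(-1/357))*(-823) = -1464 + (502/777 + 193/119)*(-823) = -1464 + (29957/13209)*(-823) = -1464 - 24654611/13209 = -43992587/13209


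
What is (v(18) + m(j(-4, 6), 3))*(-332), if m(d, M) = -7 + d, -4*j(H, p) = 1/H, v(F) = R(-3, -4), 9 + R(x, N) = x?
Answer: 25149/4 ≈ 6287.3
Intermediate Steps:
R(x, N) = -9 + x
v(F) = -12 (v(F) = -9 - 3 = -12)
j(H, p) = -1/(4*H)
(v(18) + m(j(-4, 6), 3))*(-332) = (-12 + (-7 - ¼/(-4)))*(-332) = (-12 + (-7 - ¼*(-¼)))*(-332) = (-12 + (-7 + 1/16))*(-332) = (-12 - 111/16)*(-332) = -303/16*(-332) = 25149/4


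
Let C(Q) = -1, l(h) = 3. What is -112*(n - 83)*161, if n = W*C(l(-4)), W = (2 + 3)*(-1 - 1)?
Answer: 1316336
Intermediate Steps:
W = -10 (W = 5*(-2) = -10)
n = 10 (n = -10*(-1) = 10)
-112*(n - 83)*161 = -112*(10 - 83)*161 = -112*(-73)*161 = 8176*161 = 1316336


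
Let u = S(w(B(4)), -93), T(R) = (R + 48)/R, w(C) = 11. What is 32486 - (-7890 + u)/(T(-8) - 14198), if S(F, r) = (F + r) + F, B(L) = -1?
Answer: 461390697/14203 ≈ 32485.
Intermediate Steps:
T(R) = (48 + R)/R
S(F, r) = r + 2*F
u = -71 (u = -93 + 2*11 = -93 + 22 = -71)
32486 - (-7890 + u)/(T(-8) - 14198) = 32486 - (-7890 - 71)/((48 - 8)/(-8) - 14198) = 32486 - (-7961)/(-⅛*40 - 14198) = 32486 - (-7961)/(-5 - 14198) = 32486 - (-7961)/(-14203) = 32486 - (-7961)*(-1)/14203 = 32486 - 1*7961/14203 = 32486 - 7961/14203 = 461390697/14203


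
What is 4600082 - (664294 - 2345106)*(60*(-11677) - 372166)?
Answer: -1803146982150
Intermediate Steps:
4600082 - (664294 - 2345106)*(60*(-11677) - 372166) = 4600082 - (-1680812)*(-700620 - 372166) = 4600082 - (-1680812)*(-1072786) = 4600082 - 1*1803151582232 = 4600082 - 1803151582232 = -1803146982150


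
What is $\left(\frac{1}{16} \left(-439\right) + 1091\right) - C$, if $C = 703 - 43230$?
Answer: $\frac{697449}{16} \approx 43591.0$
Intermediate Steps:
$C = -42527$ ($C = 703 - 43230 = -42527$)
$\left(\frac{1}{16} \left(-439\right) + 1091\right) - C = \left(\frac{1}{16} \left(-439\right) + 1091\right) - -42527 = \left(\frac{1}{16} \left(-439\right) + 1091\right) + 42527 = \left(- \frac{439}{16} + 1091\right) + 42527 = \frac{17017}{16} + 42527 = \frac{697449}{16}$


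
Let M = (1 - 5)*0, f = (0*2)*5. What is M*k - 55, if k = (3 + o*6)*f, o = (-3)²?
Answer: -55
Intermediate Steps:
o = 9
f = 0 (f = 0*5 = 0)
M = 0 (M = -4*0 = 0)
k = 0 (k = (3 + 9*6)*0 = (3 + 54)*0 = 57*0 = 0)
M*k - 55 = 0*0 - 55 = 0 - 55 = -55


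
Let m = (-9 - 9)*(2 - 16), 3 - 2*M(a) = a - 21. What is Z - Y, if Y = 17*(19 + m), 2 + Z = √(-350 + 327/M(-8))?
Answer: -4609 + I*√5273/4 ≈ -4609.0 + 18.154*I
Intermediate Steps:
M(a) = 12 - a/2 (M(a) = 3/2 - (a - 21)/2 = 3/2 - (-21 + a)/2 = 3/2 + (21/2 - a/2) = 12 - a/2)
m = 252 (m = -18*(-14) = 252)
Z = -2 + I*√5273/4 (Z = -2 + √(-350 + 327/(12 - ½*(-8))) = -2 + √(-350 + 327/(12 + 4)) = -2 + √(-350 + 327/16) = -2 + √(-5273/16) = -2 + I*√5273/4 ≈ -2.0 + 18.154*I)
Y = 4607 (Y = 17*(19 + 252) = 17*271 = 4607)
Z - Y = (-2 + I*√5273/4) - 1*4607 = (-2 + I*√5273/4) - 4607 = -4609 + I*√5273/4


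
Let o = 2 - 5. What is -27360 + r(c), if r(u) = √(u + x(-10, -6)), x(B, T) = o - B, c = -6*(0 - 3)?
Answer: -27355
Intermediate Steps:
c = 18 (c = -6*(-3) = 18)
o = -3
x(B, T) = -3 - B
r(u) = √(7 + u) (r(u) = √(u + (-3 - 1*(-10))) = √(u + (-3 + 10)) = √(u + 7) = √(7 + u))
-27360 + r(c) = -27360 + √(7 + 18) = -27360 + √25 = -27360 + 5 = -27355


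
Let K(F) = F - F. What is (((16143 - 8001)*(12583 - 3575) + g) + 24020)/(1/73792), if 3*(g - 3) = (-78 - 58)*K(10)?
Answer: 5413909396928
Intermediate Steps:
K(F) = 0
g = 3 (g = 3 + ((-78 - 58)*0)/3 = 3 + (-136*0)/3 = 3 + (⅓)*0 = 3 + 0 = 3)
(((16143 - 8001)*(12583 - 3575) + g) + 24020)/(1/73792) = (((16143 - 8001)*(12583 - 3575) + 3) + 24020)/(1/73792) = ((8142*9008 + 3) + 24020)/(1/73792) = ((73343136 + 3) + 24020)*73792 = (73343139 + 24020)*73792 = 73367159*73792 = 5413909396928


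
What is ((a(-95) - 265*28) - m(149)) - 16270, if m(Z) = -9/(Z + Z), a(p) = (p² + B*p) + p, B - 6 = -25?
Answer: -3860581/298 ≈ -12955.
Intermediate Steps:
B = -19 (B = 6 - 25 = -19)
a(p) = p² - 18*p (a(p) = (p² - 19*p) + p = p² - 18*p)
m(Z) = -9/(2*Z) (m(Z) = -9*1/(2*Z) = -9/(2*Z))
((a(-95) - 265*28) - m(149)) - 16270 = ((-95*(-18 - 95) - 265*28) - (-9)/(2*149)) - 16270 = ((-95*(-113) - 1*7420) - (-9)/(2*149)) - 16270 = ((10735 - 7420) - 1*(-9/298)) - 16270 = (3315 + 9/298) - 16270 = 987879/298 - 16270 = -3860581/298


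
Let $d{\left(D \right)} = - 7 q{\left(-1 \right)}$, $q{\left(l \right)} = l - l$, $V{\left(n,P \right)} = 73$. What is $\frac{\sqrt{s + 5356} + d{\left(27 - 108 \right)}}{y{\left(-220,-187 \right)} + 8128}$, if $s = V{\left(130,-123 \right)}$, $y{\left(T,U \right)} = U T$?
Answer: $\frac{\sqrt{5429}}{49268} \approx 0.0014955$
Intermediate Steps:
$y{\left(T,U \right)} = T U$
$q{\left(l \right)} = 0$
$s = 73$
$d{\left(D \right)} = 0$ ($d{\left(D \right)} = \left(-7\right) 0 = 0$)
$\frac{\sqrt{s + 5356} + d{\left(27 - 108 \right)}}{y{\left(-220,-187 \right)} + 8128} = \frac{\sqrt{73 + 5356} + 0}{\left(-220\right) \left(-187\right) + 8128} = \frac{\sqrt{5429} + 0}{41140 + 8128} = \frac{\sqrt{5429}}{49268}$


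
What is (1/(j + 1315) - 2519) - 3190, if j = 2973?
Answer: -24480191/4288 ≈ -5709.0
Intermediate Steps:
(1/(j + 1315) - 2519) - 3190 = (1/(2973 + 1315) - 2519) - 3190 = (1/4288 - 2519) - 3190 = -10801471/4288 - 3190 = -24480191/4288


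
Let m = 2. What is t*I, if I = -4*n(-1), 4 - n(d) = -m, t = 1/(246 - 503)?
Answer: 24/257 ≈ 0.093385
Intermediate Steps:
t = -1/257 (t = 1/(-257) = -1/257 ≈ -0.0038911)
n(d) = 6 (n(d) = 4 - (-1)*2 = 4 - 1*(-2) = 4 + 2 = 6)
I = -24 (I = -4*6 = -24)
t*I = -1/257*(-24) = 24/257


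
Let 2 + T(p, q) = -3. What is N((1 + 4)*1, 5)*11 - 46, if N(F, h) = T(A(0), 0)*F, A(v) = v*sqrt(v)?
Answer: -321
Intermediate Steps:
A(v) = v**(3/2)
T(p, q) = -5 (T(p, q) = -2 - 3 = -5)
N(F, h) = -5*F
N((1 + 4)*1, 5)*11 - 46 = -5*(1 + 4)*11 - 46 = -25*11 - 46 = -275 - 46 = -321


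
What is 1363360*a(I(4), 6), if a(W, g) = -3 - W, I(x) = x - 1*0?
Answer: -9543520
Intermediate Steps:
I(x) = x (I(x) = x + 0 = x)
1363360*a(I(4), 6) = 1363360*(-3 - 1*4) = 1363360*(-3 - 4) = 1363360*(-7) = -9543520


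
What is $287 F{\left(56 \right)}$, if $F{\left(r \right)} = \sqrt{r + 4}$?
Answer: $574 \sqrt{15} \approx 2223.1$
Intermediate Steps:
$F{\left(r \right)} = \sqrt{4 + r}$
$287 F{\left(56 \right)} = 287 \sqrt{4 + 56} = 287 \sqrt{60} = 287 \cdot 2 \sqrt{15} = 574 \sqrt{15}$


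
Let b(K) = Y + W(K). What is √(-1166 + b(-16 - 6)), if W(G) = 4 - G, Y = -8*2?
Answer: 34*I ≈ 34.0*I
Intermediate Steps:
Y = -16
b(K) = -12 - K (b(K) = -16 + (4 - K) = -12 - K)
√(-1166 + b(-16 - 6)) = √(-1166 + (-12 - (-16 - 6))) = √(-1166 + (-12 - 1*(-22))) = √(-1166 + (-12 + 22)) = √(-1166 + 10) = √(-1156) = 34*I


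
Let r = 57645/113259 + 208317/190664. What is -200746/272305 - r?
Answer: -4584184035874637/1960088965911560 ≈ -2.3388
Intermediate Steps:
r = 11528200461/7198137992 (r = 57645*(1/113259) + 208317*(1/190664) = 19215/37753 + 208317/190664 = 11528200461/7198137992 ≈ 1.6016)
-200746/272305 - r = -200746/272305 - 1*11528200461/7198137992 = -200746*1/272305 - 11528200461/7198137992 = -200746/272305 - 11528200461/7198137992 = -4584184035874637/1960088965911560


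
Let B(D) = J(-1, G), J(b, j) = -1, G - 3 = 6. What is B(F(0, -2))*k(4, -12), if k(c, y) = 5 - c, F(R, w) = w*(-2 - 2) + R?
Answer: -1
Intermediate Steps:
G = 9 (G = 3 + 6 = 9)
F(R, w) = R - 4*w (F(R, w) = w*(-4) + R = -4*w + R = R - 4*w)
B(D) = -1
B(F(0, -2))*k(4, -12) = -(5 - 1*4) = -(5 - 4) = -1*1 = -1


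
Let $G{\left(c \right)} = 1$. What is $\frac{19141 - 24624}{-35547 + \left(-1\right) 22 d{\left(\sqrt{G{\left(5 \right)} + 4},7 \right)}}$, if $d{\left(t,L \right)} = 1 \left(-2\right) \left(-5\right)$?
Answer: $\frac{5483}{35767} \approx 0.1533$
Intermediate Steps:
$d{\left(t,L \right)} = 10$ ($d{\left(t,L \right)} = \left(-2\right) \left(-5\right) = 10$)
$\frac{19141 - 24624}{-35547 + \left(-1\right) 22 d{\left(\sqrt{G{\left(5 \right)} + 4},7 \right)}} = \frac{19141 - 24624}{-35547 + \left(-1\right) 22 \cdot 10} = \frac{19141 - 24624}{-35547 - 220} = - \frac{5483}{-35547 - 220} = - \frac{5483}{-35767} = \left(-5483\right) \left(- \frac{1}{35767}\right) = \frac{5483}{35767}$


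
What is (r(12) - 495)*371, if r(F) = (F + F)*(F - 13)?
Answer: -192549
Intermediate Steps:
r(F) = 2*F*(-13 + F) (r(F) = (2*F)*(-13 + F) = 2*F*(-13 + F))
(r(12) - 495)*371 = (2*12*(-13 + 12) - 495)*371 = (2*12*(-1) - 495)*371 = (-24 - 495)*371 = -519*371 = -192549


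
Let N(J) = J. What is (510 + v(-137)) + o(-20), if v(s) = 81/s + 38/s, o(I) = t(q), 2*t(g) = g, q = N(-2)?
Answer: 69614/137 ≈ 508.13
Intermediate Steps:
q = -2
t(g) = g/2
o(I) = -1 (o(I) = (½)*(-2) = -1)
v(s) = 119/s
(510 + v(-137)) + o(-20) = (510 + 119/(-137)) - 1 = (510 + 119*(-1/137)) - 1 = (510 - 119/137) - 1 = 69751/137 - 1 = 69614/137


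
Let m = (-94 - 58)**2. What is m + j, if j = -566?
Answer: 22538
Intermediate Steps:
m = 23104 (m = (-152)**2 = 23104)
m + j = 23104 - 566 = 22538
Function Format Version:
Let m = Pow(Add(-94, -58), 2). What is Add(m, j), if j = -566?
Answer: 22538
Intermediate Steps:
m = 23104 (m = Pow(-152, 2) = 23104)
Add(m, j) = Add(23104, -566) = 22538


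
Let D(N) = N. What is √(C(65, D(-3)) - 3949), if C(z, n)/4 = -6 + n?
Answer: I*√3985 ≈ 63.127*I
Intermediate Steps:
C(z, n) = -24 + 4*n (C(z, n) = 4*(-6 + n) = -24 + 4*n)
√(C(65, D(-3)) - 3949) = √((-24 + 4*(-3)) - 3949) = √((-24 - 12) - 3949) = √(-36 - 3949) = √(-3985) = I*√3985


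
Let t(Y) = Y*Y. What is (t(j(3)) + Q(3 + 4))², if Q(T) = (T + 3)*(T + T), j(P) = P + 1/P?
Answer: 1849600/81 ≈ 22835.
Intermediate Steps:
t(Y) = Y²
Q(T) = 2*T*(3 + T) (Q(T) = (3 + T)*(2*T) = 2*T*(3 + T))
(t(j(3)) + Q(3 + 4))² = ((3 + 1/3)² + 2*(3 + 4)*(3 + (3 + 4)))² = ((3 + ⅓)² + 2*7*(3 + 7))² = ((10/3)² + 2*7*10)² = (100/9 + 140)² = (1360/9)² = 1849600/81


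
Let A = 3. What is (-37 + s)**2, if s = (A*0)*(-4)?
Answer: 1369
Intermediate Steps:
s = 0 (s = (3*0)*(-4) = 0*(-4) = 0)
(-37 + s)**2 = (-37 + 0)**2 = (-37)**2 = 1369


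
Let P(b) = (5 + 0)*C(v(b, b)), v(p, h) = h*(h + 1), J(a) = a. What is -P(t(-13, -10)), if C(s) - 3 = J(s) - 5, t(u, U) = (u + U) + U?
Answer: -5270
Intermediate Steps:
v(p, h) = h*(1 + h)
t(u, U) = u + 2*U (t(u, U) = (U + u) + U = u + 2*U)
C(s) = -2 + s (C(s) = 3 + (s - 5) = 3 + (-5 + s) = -2 + s)
P(b) = -10 + 5*b*(1 + b) (P(b) = (5 + 0)*(-2 + b*(1 + b)) = 5*(-2 + b*(1 + b)) = -10 + 5*b*(1 + b))
-P(t(-13, -10)) = -(-10 + 5*(-13 + 2*(-10))*(1 + (-13 + 2*(-10)))) = -(-10 + 5*(-13 - 20)*(1 + (-13 - 20))) = -(-10 + 5*(-33)*(1 - 33)) = -(-10 + 5*(-33)*(-32)) = -(-10 + 5280) = -1*5270 = -5270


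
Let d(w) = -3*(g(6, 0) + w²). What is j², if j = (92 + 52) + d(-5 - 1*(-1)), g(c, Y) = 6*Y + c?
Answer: 6084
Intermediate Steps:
g(c, Y) = c + 6*Y
d(w) = -18 - 3*w² (d(w) = -3*((6 + 6*0) + w²) = -3*((6 + 0) + w²) = -3*(6 + w²) = -18 - 3*w²)
j = 78 (j = (92 + 52) + (-18 - 3*(-5 - 1*(-1))²) = 144 + (-18 - 3*(-5 + 1)²) = 144 + (-18 - 3*(-4)²) = 144 + (-18 - 3*16) = 144 + (-18 - 48) = 144 - 66 = 78)
j² = 78² = 6084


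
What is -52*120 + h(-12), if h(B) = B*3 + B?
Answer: -6288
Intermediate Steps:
h(B) = 4*B (h(B) = 3*B + B = 4*B)
-52*120 + h(-12) = -52*120 + 4*(-12) = -6240 - 48 = -6288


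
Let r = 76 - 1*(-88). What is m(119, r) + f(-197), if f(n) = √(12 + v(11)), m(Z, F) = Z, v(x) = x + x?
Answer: 119 + √34 ≈ 124.83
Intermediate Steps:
v(x) = 2*x
r = 164 (r = 76 + 88 = 164)
f(n) = √34 (f(n) = √(12 + 2*11) = √(12 + 22) = √34)
m(119, r) + f(-197) = 119 + √34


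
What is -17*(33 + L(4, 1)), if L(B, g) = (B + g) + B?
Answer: -714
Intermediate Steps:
L(B, g) = g + 2*B
-17*(33 + L(4, 1)) = -17*(33 + (1 + 2*4)) = -17*(33 + (1 + 8)) = -17*(33 + 9) = -17*42 = -714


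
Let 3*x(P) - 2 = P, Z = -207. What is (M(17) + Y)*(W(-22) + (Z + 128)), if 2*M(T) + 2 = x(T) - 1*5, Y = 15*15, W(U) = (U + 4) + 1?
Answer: -21568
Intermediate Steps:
x(P) = ⅔ + P/3
W(U) = 5 + U (W(U) = (4 + U) + 1 = 5 + U)
Y = 225
M(T) = -19/6 + T/6 (M(T) = -1 + ((⅔ + T/3) - 1*5)/2 = -1 + ((⅔ + T/3) - 5)/2 = -1 + (-13/3 + T/3)/2 = -1 + (-13/6 + T/6) = -19/6 + T/6)
(M(17) + Y)*(W(-22) + (Z + 128)) = ((-19/6 + (⅙)*17) + 225)*((5 - 22) + (-207 + 128)) = ((-19/6 + 17/6) + 225)*(-17 - 79) = (-⅓ + 225)*(-96) = (674/3)*(-96) = -21568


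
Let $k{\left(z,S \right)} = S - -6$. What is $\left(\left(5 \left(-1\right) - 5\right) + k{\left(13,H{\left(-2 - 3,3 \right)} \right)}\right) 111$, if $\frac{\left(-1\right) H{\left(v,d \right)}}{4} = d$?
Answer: $-1776$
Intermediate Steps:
$H{\left(v,d \right)} = - 4 d$
$k{\left(z,S \right)} = 6 + S$ ($k{\left(z,S \right)} = S + 6 = 6 + S$)
$\left(\left(5 \left(-1\right) - 5\right) + k{\left(13,H{\left(-2 - 3,3 \right)} \right)}\right) 111 = \left(\left(5 \left(-1\right) - 5\right) + \left(6 - 12\right)\right) 111 = \left(\left(-5 - 5\right) + \left(6 - 12\right)\right) 111 = \left(-10 - 6\right) 111 = \left(-16\right) 111 = -1776$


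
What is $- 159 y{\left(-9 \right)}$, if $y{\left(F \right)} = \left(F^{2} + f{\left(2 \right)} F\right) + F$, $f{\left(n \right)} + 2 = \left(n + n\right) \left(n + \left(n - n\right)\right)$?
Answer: $-2862$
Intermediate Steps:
$f{\left(n \right)} = -2 + 2 n^{2}$ ($f{\left(n \right)} = -2 + \left(n + n\right) \left(n + \left(n - n\right)\right) = -2 + 2 n \left(n + 0\right) = -2 + 2 n n = -2 + 2 n^{2}$)
$y{\left(F \right)} = F^{2} + 7 F$ ($y{\left(F \right)} = \left(F^{2} + \left(-2 + 2 \cdot 2^{2}\right) F\right) + F = \left(F^{2} + \left(-2 + 2 \cdot 4\right) F\right) + F = \left(F^{2} + \left(-2 + 8\right) F\right) + F = \left(F^{2} + 6 F\right) + F = F^{2} + 7 F$)
$- 159 y{\left(-9 \right)} = - 159 \left(- 9 \left(7 - 9\right)\right) = - 159 \left(\left(-9\right) \left(-2\right)\right) = \left(-159\right) 18 = -2862$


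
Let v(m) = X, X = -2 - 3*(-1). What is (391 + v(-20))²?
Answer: 153664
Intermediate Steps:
X = 1 (X = -2 + 3 = 1)
v(m) = 1
(391 + v(-20))² = (391 + 1)² = 392² = 153664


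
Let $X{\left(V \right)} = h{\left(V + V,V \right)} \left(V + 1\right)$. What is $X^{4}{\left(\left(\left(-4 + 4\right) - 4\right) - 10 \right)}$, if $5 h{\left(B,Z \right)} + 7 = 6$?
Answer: $\frac{28561}{625} \approx 45.698$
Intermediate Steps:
$h{\left(B,Z \right)} = - \frac{1}{5}$ ($h{\left(B,Z \right)} = - \frac{7}{5} + \frac{1}{5} \cdot 6 = - \frac{7}{5} + \frac{6}{5} = - \frac{1}{5}$)
$X{\left(V \right)} = - \frac{1}{5} - \frac{V}{5}$ ($X{\left(V \right)} = - \frac{V + 1}{5} = - \frac{1 + V}{5} = - \frac{1}{5} - \frac{V}{5}$)
$X^{4}{\left(\left(\left(-4 + 4\right) - 4\right) - 10 \right)} = \left(- \frac{1}{5} - \frac{\left(\left(-4 + 4\right) - 4\right) - 10}{5}\right)^{4} = \left(- \frac{1}{5} - \frac{\left(0 - 4\right) - 10}{5}\right)^{4} = \left(- \frac{1}{5} - \frac{-4 - 10}{5}\right)^{4} = \left(- \frac{1}{5} - - \frac{14}{5}\right)^{4} = \left(- \frac{1}{5} + \frac{14}{5}\right)^{4} = \left(\frac{13}{5}\right)^{4} = \frac{28561}{625}$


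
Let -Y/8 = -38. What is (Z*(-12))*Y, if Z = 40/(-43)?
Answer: 145920/43 ≈ 3393.5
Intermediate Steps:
Z = -40/43 (Z = 40*(-1/43) = -40/43 ≈ -0.93023)
Y = 304 (Y = -8*(-38) = 304)
(Z*(-12))*Y = -40/43*(-12)*304 = (480/43)*304 = 145920/43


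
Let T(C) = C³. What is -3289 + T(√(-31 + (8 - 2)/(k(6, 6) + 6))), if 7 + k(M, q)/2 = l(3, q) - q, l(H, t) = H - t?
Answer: -3289 - 406*I*√5278/169 ≈ -3289.0 - 174.53*I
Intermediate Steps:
k(M, q) = -8 - 4*q (k(M, q) = -14 + 2*((3 - q) - q) = -14 + 2*(3 - 2*q) = -14 + (6 - 4*q) = -8 - 4*q)
-3289 + T(√(-31 + (8 - 2)/(k(6, 6) + 6))) = -3289 + (√(-31 + (8 - 2)/((-8 - 4*6) + 6)))³ = -3289 + (√(-31 + 6/((-8 - 24) + 6)))³ = -3289 + (√(-31 + 6/(-32 + 6)))³ = -3289 + (√(-31 + 6/(-26)))³ = -3289 + (√(-31 + 6*(-1/26)))³ = -3289 + (√(-31 - 3/13))³ = -3289 + (√(-406/13))³ = -3289 + (I*√5278/13)³ = -3289 - 406*I*√5278/169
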